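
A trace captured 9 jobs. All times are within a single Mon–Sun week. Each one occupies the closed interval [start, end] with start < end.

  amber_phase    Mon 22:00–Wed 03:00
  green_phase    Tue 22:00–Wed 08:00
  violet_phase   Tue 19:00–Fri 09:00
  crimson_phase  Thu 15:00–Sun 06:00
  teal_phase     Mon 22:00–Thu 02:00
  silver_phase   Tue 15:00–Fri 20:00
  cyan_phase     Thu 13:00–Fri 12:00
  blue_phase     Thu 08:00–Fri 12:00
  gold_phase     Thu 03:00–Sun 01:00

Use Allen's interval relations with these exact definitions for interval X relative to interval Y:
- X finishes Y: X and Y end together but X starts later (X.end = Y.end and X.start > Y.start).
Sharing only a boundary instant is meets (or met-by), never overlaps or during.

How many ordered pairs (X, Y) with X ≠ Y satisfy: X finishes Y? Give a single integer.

Checking all 72 ordered pairs for relation 'finishes'; matching pairs in alphabetical order:
(cyan_phase, blue_phase): cyan_phase finishes blue_phase ✓
Count: 1.

1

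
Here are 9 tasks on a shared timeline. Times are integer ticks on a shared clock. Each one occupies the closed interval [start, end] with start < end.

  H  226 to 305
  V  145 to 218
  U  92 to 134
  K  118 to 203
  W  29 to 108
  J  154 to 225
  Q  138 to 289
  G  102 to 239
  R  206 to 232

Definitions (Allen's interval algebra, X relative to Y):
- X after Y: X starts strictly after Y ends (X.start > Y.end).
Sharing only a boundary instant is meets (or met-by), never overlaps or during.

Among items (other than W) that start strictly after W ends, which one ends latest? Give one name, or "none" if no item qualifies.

Target W = [29, 108].
G [102, 239] → overlapped-by → excluded.
H [226, 305] → after → candidate.
J [154, 225] → after → candidate.
K [118, 203] → after → candidate.
Q [138, 289] → after → candidate.
R [206, 232] → after → candidate.
U [92, 134] → overlapped-by → excluded.
V [145, 218] → after → candidate.
Among candidates, latest end is 305 → H.

H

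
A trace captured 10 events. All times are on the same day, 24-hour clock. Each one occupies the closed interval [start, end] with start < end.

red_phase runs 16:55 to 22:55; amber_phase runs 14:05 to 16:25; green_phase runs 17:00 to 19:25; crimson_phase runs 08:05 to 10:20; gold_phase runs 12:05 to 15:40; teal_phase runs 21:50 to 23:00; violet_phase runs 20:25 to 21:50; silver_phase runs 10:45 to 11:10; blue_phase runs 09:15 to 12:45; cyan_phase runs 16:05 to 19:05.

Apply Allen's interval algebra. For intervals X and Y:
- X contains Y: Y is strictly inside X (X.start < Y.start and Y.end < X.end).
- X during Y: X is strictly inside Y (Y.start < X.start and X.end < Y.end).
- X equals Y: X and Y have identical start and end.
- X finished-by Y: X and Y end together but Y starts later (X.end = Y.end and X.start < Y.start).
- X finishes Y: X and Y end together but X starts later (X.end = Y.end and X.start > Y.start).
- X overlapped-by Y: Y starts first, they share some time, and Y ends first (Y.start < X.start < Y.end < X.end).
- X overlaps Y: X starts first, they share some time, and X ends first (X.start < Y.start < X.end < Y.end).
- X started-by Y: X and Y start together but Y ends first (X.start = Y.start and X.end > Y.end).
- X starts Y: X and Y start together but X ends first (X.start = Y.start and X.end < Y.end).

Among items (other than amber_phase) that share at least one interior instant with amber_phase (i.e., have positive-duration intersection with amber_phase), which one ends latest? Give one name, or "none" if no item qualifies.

cyan_phase

Target amber_phase = [14:05, 16:25].
blue_phase [09:15, 12:45] → before → excluded.
crimson_phase [08:05, 10:20] → before → excluded.
cyan_phase [16:05, 19:05] → overlapped-by → candidate.
gold_phase [12:05, 15:40] → overlaps → candidate.
green_phase [17:00, 19:25] → after → excluded.
red_phase [16:55, 22:55] → after → excluded.
silver_phase [10:45, 11:10] → before → excluded.
teal_phase [21:50, 23:00] → after → excluded.
violet_phase [20:25, 21:50] → after → excluded.
Among candidates, latest end is 19:05 → cyan_phase.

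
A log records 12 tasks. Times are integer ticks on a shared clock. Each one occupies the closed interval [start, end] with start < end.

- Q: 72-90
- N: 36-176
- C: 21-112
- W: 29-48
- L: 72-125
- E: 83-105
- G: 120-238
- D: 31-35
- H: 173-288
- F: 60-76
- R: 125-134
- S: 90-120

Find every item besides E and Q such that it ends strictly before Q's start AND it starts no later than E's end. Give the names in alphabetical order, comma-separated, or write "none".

D, W

Conditions: its end is strictly before Q's start (X.end < 72) AND its start is no later than E's end (X.start <= 105).
C: end 112 < 72? ✗; start 21 <= 105? ✓ → no.
D: end 35 < 72? ✓; start 31 <= 105? ✓ → yes.
F: end 76 < 72? ✗; start 60 <= 105? ✓ → no.
G: end 238 < 72? ✗; start 120 <= 105? ✗ → no.
H: end 288 < 72? ✗; start 173 <= 105? ✗ → no.
L: end 125 < 72? ✗; start 72 <= 105? ✓ → no.
N: end 176 < 72? ✗; start 36 <= 105? ✓ → no.
R: end 134 < 72? ✗; start 125 <= 105? ✗ → no.
S: end 120 < 72? ✗; start 90 <= 105? ✓ → no.
W: end 48 < 72? ✓; start 29 <= 105? ✓ → yes.
Result: D, W.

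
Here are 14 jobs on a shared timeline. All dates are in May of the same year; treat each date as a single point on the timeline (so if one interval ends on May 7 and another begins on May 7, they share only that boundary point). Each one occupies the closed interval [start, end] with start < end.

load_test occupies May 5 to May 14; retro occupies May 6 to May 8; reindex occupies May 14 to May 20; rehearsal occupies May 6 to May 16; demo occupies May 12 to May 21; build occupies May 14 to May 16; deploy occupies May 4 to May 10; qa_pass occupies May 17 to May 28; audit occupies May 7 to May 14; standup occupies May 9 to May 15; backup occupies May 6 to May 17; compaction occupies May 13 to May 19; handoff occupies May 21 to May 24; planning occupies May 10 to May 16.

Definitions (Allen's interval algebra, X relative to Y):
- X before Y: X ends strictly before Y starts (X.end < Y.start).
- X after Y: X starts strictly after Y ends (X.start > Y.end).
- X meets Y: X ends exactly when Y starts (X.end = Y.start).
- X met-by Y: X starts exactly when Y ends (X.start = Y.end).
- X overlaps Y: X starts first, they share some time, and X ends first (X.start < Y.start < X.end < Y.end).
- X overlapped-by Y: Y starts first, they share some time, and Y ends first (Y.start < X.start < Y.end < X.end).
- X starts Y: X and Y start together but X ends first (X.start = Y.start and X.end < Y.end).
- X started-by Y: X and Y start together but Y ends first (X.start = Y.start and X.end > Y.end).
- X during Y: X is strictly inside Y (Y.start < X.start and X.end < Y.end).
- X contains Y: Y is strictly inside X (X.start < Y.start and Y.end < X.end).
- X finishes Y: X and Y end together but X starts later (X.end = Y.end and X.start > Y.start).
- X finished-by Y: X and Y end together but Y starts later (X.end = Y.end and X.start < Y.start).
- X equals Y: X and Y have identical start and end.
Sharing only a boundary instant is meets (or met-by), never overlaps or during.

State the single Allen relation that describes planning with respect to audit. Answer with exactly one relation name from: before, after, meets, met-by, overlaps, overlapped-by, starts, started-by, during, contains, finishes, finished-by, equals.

overlapped-by

planning = [May 10, May 16]; audit = [May 7, May 14].
Compare endpoints: planning.start > audit.start, planning.start < audit.end, planning.end > audit.start, planning.end > audit.end.
That pattern is 'overlapped-by'.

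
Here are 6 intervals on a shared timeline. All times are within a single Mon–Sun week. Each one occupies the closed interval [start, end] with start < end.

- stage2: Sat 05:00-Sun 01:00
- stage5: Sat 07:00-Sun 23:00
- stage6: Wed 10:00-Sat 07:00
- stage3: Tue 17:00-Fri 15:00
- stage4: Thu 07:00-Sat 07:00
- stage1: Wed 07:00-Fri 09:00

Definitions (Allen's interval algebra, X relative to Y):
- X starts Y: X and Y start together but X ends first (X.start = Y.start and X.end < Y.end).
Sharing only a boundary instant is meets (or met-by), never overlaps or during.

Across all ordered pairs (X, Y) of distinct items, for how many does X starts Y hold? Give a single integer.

Checking all 30 ordered pairs for relation 'starts'; matching pairs in alphabetical order:
No pair satisfies it.
Count: 0.

0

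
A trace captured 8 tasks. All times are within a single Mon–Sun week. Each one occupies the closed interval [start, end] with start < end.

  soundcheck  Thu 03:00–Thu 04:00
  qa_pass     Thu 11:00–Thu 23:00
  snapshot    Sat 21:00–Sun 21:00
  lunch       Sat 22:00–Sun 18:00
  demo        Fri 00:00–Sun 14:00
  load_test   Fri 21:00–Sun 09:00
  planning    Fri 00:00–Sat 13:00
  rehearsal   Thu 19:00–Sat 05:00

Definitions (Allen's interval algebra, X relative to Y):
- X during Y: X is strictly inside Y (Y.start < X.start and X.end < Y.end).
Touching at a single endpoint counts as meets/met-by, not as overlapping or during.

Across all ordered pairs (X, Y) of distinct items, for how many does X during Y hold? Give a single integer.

2

Checking all 56 ordered pairs for relation 'during'; matching pairs in alphabetical order:
(load_test, demo): load_test during demo ✓
(lunch, snapshot): lunch during snapshot ✓
Count: 2.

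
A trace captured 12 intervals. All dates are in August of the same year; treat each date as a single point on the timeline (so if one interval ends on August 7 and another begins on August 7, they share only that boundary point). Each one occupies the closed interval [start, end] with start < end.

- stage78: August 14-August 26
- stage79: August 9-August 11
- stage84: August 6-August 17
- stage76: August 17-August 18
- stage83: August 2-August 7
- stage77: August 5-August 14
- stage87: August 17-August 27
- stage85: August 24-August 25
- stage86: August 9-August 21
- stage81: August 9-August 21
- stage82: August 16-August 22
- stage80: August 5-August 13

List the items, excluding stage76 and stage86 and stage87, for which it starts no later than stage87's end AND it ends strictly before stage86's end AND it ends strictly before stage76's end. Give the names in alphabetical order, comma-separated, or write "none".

Conditions: its start is no later than stage87's end (X.start <= August 27) AND its end is strictly before stage86's end (X.end < August 21) AND its end is strictly before stage76's end (X.end < August 18).
stage77: start August 5 <= August 27? ✓; end August 14 < August 21? ✓; end August 14 < August 18? ✓ → yes.
stage78: start August 14 <= August 27? ✓; end August 26 < August 21? ✗; end August 26 < August 18? ✗ → no.
stage79: start August 9 <= August 27? ✓; end August 11 < August 21? ✓; end August 11 < August 18? ✓ → yes.
stage80: start August 5 <= August 27? ✓; end August 13 < August 21? ✓; end August 13 < August 18? ✓ → yes.
stage81: start August 9 <= August 27? ✓; end August 21 < August 21? ✗; end August 21 < August 18? ✗ → no.
stage82: start August 16 <= August 27? ✓; end August 22 < August 21? ✗; end August 22 < August 18? ✗ → no.
stage83: start August 2 <= August 27? ✓; end August 7 < August 21? ✓; end August 7 < August 18? ✓ → yes.
stage84: start August 6 <= August 27? ✓; end August 17 < August 21? ✓; end August 17 < August 18? ✓ → yes.
stage85: start August 24 <= August 27? ✓; end August 25 < August 21? ✗; end August 25 < August 18? ✗ → no.
Result: stage77, stage79, stage80, stage83, stage84.

stage77, stage79, stage80, stage83, stage84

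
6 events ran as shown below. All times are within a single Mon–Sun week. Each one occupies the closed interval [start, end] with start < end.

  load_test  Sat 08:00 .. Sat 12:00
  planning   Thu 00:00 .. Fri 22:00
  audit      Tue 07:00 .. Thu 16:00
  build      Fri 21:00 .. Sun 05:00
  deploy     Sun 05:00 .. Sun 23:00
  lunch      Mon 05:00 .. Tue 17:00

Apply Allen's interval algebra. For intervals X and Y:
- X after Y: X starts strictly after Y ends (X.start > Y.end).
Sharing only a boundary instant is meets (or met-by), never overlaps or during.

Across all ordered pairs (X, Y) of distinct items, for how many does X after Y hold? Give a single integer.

Checking all 30 ordered pairs for relation 'after'; matching pairs in alphabetical order:
(build, audit): build after audit ✓
(build, lunch): build after lunch ✓
(deploy, audit): deploy after audit ✓
(deploy, load_test): deploy after load_test ✓
(deploy, lunch): deploy after lunch ✓
(deploy, planning): deploy after planning ✓
(load_test, audit): load_test after audit ✓
(load_test, lunch): load_test after lunch ✓
(load_test, planning): load_test after planning ✓
(planning, lunch): planning after lunch ✓
Count: 10.

10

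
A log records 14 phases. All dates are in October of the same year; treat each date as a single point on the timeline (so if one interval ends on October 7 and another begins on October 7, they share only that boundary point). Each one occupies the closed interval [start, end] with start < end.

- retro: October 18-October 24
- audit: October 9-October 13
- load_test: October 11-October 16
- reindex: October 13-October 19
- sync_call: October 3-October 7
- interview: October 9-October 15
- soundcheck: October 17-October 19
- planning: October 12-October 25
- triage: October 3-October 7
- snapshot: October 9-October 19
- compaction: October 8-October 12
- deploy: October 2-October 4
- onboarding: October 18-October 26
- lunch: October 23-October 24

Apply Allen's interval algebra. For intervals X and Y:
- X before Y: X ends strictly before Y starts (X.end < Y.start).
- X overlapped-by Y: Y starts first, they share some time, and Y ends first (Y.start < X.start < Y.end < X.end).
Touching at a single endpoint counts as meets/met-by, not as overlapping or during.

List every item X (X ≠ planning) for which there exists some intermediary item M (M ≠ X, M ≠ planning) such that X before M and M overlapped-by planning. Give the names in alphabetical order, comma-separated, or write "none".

Target planning = [October 12, October 25].
Intermediaries M with M overlapped-by planning: onboarding.
Via onboarding — items with X before onboarding: audit, compaction, deploy, interview, load_test, sync_call, triage.
Union: audit, compaction, deploy, interview, load_test, sync_call, triage.

audit, compaction, deploy, interview, load_test, sync_call, triage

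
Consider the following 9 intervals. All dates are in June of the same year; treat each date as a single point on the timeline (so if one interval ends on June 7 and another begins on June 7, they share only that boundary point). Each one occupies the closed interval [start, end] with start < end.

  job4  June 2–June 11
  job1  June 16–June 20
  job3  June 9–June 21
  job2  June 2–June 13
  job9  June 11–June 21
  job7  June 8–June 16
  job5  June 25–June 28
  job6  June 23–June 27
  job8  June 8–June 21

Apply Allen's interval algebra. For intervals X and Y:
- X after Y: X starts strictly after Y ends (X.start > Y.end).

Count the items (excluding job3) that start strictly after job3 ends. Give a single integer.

2

Target job3 = [June 9, June 21].
job1 [June 16, June 20] → during → no.
job2 [June 2, June 13] → overlaps → no.
job4 [June 2, June 11] → overlaps → no.
job5 [June 25, June 28] → after → counts.
job6 [June 23, June 27] → after → counts.
job7 [June 8, June 16] → overlaps → no.
job8 [June 8, June 21] → finished-by → no.
job9 [June 11, June 21] → finishes → no.
Total: 2.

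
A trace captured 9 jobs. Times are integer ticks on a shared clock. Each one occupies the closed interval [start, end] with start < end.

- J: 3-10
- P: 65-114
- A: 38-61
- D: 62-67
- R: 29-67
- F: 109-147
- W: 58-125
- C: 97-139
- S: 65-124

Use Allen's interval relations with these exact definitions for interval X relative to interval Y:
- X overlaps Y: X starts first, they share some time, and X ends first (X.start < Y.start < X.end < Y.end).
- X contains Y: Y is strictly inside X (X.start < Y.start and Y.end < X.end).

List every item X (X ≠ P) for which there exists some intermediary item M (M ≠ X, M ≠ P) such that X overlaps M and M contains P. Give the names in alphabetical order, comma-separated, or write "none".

A, R

Target P = [65, 114].
Intermediaries M with M contains P: W.
Via W — items with X overlaps W: A, R.
Union: A, R.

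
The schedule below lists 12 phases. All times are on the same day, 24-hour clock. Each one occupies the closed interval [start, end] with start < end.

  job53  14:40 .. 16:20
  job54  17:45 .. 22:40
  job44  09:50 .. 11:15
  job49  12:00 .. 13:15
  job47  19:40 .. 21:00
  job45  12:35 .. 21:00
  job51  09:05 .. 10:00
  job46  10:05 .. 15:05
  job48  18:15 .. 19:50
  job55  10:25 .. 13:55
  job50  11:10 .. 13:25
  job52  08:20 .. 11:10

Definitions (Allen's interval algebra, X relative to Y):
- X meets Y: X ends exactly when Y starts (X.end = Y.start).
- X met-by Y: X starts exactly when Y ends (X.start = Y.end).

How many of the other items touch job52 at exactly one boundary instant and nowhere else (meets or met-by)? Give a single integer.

Target job52 = [08:20, 11:10].
job44 [09:50, 11:15] → overlapped-by → no.
job45 [12:35, 21:00] → after → no.
job46 [10:05, 15:05] → overlapped-by → no.
job47 [19:40, 21:00] → after → no.
job48 [18:15, 19:50] → after → no.
job49 [12:00, 13:15] → after → no.
job50 [11:10, 13:25] → met-by → counts.
job51 [09:05, 10:00] → during → no.
job53 [14:40, 16:20] → after → no.
job54 [17:45, 22:40] → after → no.
job55 [10:25, 13:55] → overlapped-by → no.
Total: 1.

1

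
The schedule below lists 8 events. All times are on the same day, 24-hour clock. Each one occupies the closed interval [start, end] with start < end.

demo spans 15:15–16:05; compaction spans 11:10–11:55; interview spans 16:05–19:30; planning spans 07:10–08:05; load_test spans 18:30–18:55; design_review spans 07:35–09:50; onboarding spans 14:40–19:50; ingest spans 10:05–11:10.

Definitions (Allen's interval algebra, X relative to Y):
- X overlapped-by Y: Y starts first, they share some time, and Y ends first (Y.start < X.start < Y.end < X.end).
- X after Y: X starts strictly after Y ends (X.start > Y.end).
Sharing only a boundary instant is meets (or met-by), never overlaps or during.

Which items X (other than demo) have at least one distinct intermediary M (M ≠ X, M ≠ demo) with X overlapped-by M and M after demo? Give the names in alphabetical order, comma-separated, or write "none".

none

Target demo = [15:15, 16:05].
Intermediaries M with M after demo: load_test.
Via load_test — items with X overlapped-by load_test: none.
Union: none.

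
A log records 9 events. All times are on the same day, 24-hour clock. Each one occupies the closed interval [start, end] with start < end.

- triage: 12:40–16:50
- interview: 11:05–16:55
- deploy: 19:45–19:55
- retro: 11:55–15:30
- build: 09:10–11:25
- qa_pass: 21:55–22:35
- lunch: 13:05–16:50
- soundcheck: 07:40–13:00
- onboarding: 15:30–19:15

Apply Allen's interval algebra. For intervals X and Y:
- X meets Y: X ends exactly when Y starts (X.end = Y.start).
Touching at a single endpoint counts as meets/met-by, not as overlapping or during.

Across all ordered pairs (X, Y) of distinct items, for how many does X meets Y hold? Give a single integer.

Checking all 72 ordered pairs for relation 'meets'; matching pairs in alphabetical order:
(retro, onboarding): retro meets onboarding ✓
Count: 1.

1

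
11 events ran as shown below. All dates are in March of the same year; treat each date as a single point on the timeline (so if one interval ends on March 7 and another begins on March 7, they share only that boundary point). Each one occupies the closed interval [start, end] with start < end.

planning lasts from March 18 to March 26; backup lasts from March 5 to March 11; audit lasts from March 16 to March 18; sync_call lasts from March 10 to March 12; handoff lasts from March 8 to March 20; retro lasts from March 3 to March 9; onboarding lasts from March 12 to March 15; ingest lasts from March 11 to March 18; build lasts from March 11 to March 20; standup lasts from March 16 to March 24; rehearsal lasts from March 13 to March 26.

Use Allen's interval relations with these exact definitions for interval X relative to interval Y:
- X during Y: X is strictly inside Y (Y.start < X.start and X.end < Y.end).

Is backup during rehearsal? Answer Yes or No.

No

backup = [March 5, March 11], rehearsal = [March 13, March 26].
Actual relation of backup to rehearsal: before.
Asked whether 'during' holds → No.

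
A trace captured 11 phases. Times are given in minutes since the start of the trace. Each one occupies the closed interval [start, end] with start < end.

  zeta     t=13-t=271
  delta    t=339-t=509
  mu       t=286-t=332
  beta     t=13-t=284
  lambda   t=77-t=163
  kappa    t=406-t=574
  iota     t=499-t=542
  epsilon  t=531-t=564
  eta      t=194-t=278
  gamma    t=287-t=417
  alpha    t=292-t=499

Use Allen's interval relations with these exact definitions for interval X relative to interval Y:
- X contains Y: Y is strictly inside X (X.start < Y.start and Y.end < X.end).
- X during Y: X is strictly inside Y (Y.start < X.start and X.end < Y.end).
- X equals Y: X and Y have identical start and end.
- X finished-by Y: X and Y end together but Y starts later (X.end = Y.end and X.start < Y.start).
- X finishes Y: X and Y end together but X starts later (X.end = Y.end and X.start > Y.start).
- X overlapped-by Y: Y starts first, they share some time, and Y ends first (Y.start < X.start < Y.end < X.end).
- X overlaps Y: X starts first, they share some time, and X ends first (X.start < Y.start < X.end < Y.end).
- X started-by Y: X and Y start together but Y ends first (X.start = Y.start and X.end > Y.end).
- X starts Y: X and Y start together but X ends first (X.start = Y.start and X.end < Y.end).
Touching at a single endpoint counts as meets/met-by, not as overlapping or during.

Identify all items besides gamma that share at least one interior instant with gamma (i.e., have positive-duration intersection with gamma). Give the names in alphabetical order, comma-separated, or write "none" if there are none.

Target gamma = [t=287, t=417].
alpha [t=292, t=499] → overlapped-by → yes.
beta [t=13, t=284] → before → no.
delta [t=339, t=509] → overlapped-by → yes.
epsilon [t=531, t=564] → after → no.
eta [t=194, t=278] → before → no.
iota [t=499, t=542] → after → no.
kappa [t=406, t=574] → overlapped-by → yes.
lambda [t=77, t=163] → before → no.
mu [t=286, t=332] → overlaps → yes.
zeta [t=13, t=271] → before → no.
Result: alpha, delta, kappa, mu.

alpha, delta, kappa, mu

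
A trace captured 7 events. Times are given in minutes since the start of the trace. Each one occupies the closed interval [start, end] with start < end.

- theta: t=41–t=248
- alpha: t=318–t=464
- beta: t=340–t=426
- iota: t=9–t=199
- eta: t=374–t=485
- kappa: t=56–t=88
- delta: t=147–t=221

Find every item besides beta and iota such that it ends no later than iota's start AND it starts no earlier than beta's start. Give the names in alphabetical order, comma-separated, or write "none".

Conditions: its end is no later than iota's start (X.end <= t=9) AND its start is no earlier than beta's start (X.start >= t=340).
alpha: end t=464 <= t=9? ✗; start t=318 >= t=340? ✗ → no.
delta: end t=221 <= t=9? ✗; start t=147 >= t=340? ✗ → no.
eta: end t=485 <= t=9? ✗; start t=374 >= t=340? ✓ → no.
kappa: end t=88 <= t=9? ✗; start t=56 >= t=340? ✗ → no.
theta: end t=248 <= t=9? ✗; start t=41 >= t=340? ✗ → no.
Result: none.

none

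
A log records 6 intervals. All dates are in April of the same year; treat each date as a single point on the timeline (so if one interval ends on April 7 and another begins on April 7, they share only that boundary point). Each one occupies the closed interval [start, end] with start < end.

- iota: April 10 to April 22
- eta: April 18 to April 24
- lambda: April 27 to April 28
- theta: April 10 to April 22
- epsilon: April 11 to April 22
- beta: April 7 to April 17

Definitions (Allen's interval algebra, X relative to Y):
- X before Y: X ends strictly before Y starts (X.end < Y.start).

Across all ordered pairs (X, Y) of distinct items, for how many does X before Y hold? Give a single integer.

Checking all 30 ordered pairs for relation 'before'; matching pairs in alphabetical order:
(beta, eta): beta before eta ✓
(beta, lambda): beta before lambda ✓
(epsilon, lambda): epsilon before lambda ✓
(eta, lambda): eta before lambda ✓
(iota, lambda): iota before lambda ✓
(theta, lambda): theta before lambda ✓
Count: 6.

6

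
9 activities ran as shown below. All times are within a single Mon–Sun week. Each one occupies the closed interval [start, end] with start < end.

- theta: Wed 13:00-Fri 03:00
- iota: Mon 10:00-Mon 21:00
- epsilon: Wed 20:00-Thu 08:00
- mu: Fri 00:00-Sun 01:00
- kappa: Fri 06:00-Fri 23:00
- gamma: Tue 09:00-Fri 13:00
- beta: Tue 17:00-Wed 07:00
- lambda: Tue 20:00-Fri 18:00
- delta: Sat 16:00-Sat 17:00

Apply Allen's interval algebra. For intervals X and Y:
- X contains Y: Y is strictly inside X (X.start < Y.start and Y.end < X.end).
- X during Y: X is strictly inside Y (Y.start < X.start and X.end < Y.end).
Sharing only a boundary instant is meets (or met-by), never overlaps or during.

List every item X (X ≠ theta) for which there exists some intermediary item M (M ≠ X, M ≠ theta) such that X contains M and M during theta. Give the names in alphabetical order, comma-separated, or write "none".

gamma, lambda

Target theta = [Wed 13:00, Fri 03:00].
Intermediaries M with M during theta: epsilon.
Via epsilon — items with X contains epsilon: gamma, lambda.
Union: gamma, lambda.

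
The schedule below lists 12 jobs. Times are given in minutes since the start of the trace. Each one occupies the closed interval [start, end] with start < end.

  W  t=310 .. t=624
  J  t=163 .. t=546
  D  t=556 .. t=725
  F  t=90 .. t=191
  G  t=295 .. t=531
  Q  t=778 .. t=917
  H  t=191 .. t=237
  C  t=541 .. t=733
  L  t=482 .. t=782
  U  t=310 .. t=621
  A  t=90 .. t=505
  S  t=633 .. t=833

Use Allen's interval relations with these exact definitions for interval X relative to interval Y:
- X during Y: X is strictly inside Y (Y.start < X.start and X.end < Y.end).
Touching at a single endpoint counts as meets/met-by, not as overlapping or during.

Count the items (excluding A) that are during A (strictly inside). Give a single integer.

1

Target A = [t=90, t=505].
C [t=541, t=733] → after → no.
D [t=556, t=725] → after → no.
F [t=90, t=191] → starts → no.
G [t=295, t=531] → overlapped-by → no.
H [t=191, t=237] → during → counts.
J [t=163, t=546] → overlapped-by → no.
L [t=482, t=782] → overlapped-by → no.
Q [t=778, t=917] → after → no.
S [t=633, t=833] → after → no.
U [t=310, t=621] → overlapped-by → no.
W [t=310, t=624] → overlapped-by → no.
Total: 1.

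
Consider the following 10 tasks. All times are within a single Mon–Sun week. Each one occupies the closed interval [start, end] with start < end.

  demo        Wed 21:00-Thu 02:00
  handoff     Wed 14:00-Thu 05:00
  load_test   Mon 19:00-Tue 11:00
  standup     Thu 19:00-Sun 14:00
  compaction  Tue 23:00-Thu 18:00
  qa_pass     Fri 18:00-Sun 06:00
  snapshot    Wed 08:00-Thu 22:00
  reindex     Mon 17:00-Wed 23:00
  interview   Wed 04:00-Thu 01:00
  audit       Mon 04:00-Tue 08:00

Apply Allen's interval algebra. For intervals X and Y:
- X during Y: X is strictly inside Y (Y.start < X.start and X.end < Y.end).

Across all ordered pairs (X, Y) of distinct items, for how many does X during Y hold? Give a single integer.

8

Checking all 90 ordered pairs for relation 'during'; matching pairs in alphabetical order:
(demo, compaction): demo during compaction ✓
(demo, handoff): demo during handoff ✓
(demo, snapshot): demo during snapshot ✓
(handoff, compaction): handoff during compaction ✓
(handoff, snapshot): handoff during snapshot ✓
(interview, compaction): interview during compaction ✓
(load_test, reindex): load_test during reindex ✓
(qa_pass, standup): qa_pass during standup ✓
Count: 8.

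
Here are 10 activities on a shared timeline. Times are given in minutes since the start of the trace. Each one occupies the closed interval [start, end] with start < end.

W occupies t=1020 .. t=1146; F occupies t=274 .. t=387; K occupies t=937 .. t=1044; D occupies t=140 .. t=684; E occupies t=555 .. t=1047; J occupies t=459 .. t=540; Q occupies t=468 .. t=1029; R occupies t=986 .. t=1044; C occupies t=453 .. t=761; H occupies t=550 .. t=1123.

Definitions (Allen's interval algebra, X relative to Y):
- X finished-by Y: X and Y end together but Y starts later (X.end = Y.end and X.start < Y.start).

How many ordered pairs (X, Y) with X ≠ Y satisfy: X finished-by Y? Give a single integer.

1

Checking all 90 ordered pairs for relation 'finished-by'; matching pairs in alphabetical order:
(K, R): K finished-by R ✓
Count: 1.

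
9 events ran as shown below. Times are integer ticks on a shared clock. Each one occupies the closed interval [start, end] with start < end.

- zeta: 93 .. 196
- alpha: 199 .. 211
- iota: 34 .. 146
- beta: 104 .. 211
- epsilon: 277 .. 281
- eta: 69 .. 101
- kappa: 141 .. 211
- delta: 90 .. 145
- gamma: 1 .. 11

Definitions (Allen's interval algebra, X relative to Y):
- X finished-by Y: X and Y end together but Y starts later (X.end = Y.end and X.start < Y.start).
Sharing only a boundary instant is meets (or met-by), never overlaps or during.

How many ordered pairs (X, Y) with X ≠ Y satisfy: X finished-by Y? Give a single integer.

Checking all 72 ordered pairs for relation 'finished-by'; matching pairs in alphabetical order:
(beta, alpha): beta finished-by alpha ✓
(beta, kappa): beta finished-by kappa ✓
(kappa, alpha): kappa finished-by alpha ✓
Count: 3.

3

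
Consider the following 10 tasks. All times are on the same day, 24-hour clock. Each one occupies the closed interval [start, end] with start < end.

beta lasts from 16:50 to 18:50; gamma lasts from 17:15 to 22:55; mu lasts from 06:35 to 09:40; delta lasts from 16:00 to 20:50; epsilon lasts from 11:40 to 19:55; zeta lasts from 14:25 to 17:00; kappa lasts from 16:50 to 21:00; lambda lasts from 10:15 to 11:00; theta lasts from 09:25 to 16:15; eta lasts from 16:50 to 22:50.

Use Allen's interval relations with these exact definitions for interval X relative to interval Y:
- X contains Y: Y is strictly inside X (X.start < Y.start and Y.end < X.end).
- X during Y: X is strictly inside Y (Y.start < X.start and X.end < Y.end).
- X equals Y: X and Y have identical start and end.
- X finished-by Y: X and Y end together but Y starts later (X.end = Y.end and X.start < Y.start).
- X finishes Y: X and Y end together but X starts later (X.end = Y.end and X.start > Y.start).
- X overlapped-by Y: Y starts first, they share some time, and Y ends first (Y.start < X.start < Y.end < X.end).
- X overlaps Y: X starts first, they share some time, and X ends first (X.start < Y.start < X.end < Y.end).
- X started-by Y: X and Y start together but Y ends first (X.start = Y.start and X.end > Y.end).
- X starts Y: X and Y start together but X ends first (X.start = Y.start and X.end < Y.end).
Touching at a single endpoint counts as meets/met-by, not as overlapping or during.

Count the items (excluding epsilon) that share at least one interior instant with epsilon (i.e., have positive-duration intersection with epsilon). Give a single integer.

Target epsilon = [11:40, 19:55].
beta [16:50, 18:50] → during → counts.
delta [16:00, 20:50] → overlapped-by → counts.
eta [16:50, 22:50] → overlapped-by → counts.
gamma [17:15, 22:55] → overlapped-by → counts.
kappa [16:50, 21:00] → overlapped-by → counts.
lambda [10:15, 11:00] → before → no.
mu [06:35, 09:40] → before → no.
theta [09:25, 16:15] → overlaps → counts.
zeta [14:25, 17:00] → during → counts.
Total: 7.

7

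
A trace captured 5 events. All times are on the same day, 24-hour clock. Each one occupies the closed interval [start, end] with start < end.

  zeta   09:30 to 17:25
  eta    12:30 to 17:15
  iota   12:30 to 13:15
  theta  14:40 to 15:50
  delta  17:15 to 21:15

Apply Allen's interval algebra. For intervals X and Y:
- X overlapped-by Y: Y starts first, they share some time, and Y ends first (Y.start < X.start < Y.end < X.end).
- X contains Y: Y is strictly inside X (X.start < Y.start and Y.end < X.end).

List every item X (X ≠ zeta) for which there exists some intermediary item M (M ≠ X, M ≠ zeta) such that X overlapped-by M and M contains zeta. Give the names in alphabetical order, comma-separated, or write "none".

none

Target zeta = [09:30, 17:25].
Intermediaries M with M contains zeta: none.
Union: none.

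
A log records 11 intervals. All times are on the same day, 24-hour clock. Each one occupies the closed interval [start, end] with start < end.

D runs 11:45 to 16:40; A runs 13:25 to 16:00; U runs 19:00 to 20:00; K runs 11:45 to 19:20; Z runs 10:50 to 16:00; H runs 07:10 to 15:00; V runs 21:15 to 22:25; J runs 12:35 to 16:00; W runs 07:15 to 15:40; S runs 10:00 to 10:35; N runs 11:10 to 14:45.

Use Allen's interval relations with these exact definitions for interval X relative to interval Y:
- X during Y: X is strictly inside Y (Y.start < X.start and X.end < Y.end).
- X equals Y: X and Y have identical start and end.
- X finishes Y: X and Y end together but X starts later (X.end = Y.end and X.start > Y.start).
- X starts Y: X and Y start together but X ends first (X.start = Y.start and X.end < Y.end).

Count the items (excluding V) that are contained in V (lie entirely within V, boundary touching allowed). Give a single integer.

0

Target V = [21:15, 22:25].
A [13:25, 16:00] → before → no.
D [11:45, 16:40] → before → no.
H [07:10, 15:00] → before → no.
J [12:35, 16:00] → before → no.
K [11:45, 19:20] → before → no.
N [11:10, 14:45] → before → no.
S [10:00, 10:35] → before → no.
U [19:00, 20:00] → before → no.
W [07:15, 15:40] → before → no.
Z [10:50, 16:00] → before → no.
Total: 0.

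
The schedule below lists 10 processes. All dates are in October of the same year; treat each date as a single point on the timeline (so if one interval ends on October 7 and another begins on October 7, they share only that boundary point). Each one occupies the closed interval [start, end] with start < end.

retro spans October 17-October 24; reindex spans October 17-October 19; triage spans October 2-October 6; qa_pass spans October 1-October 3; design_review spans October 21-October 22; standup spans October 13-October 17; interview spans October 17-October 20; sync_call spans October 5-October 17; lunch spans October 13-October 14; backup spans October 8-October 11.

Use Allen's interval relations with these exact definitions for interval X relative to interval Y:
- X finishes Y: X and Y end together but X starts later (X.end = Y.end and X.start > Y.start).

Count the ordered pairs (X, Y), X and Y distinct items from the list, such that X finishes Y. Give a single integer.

1

Checking all 90 ordered pairs for relation 'finishes'; matching pairs in alphabetical order:
(standup, sync_call): standup finishes sync_call ✓
Count: 1.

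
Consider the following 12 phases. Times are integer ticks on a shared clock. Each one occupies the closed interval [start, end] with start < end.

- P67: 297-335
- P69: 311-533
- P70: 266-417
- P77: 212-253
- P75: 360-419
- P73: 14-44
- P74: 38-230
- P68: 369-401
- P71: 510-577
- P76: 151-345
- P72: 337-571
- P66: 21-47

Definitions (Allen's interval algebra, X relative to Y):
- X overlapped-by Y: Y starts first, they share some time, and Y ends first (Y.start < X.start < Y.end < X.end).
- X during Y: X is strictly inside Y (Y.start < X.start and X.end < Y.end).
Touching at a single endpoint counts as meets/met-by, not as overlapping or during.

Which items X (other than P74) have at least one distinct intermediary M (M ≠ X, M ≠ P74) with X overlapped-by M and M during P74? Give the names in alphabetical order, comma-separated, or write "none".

none

Target P74 = [38, 230].
Intermediaries M with M during P74: none.
Union: none.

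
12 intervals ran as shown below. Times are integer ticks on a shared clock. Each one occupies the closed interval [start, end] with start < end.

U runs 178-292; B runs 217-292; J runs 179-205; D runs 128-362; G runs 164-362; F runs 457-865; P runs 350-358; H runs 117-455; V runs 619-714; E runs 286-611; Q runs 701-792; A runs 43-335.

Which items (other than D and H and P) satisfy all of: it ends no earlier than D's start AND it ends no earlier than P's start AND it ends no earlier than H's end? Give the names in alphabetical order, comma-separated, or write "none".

Conditions: its end is no earlier than D's start (X.end >= 128) AND its end is no earlier than P's start (X.end >= 350) AND its end is no earlier than H's end (X.end >= 455).
A: end 335 >= 128? ✓; end 335 >= 350? ✗; end 335 >= 455? ✗ → no.
B: end 292 >= 128? ✓; end 292 >= 350? ✗; end 292 >= 455? ✗ → no.
E: end 611 >= 128? ✓; end 611 >= 350? ✓; end 611 >= 455? ✓ → yes.
F: end 865 >= 128? ✓; end 865 >= 350? ✓; end 865 >= 455? ✓ → yes.
G: end 362 >= 128? ✓; end 362 >= 350? ✓; end 362 >= 455? ✗ → no.
J: end 205 >= 128? ✓; end 205 >= 350? ✗; end 205 >= 455? ✗ → no.
Q: end 792 >= 128? ✓; end 792 >= 350? ✓; end 792 >= 455? ✓ → yes.
U: end 292 >= 128? ✓; end 292 >= 350? ✗; end 292 >= 455? ✗ → no.
V: end 714 >= 128? ✓; end 714 >= 350? ✓; end 714 >= 455? ✓ → yes.
Result: E, F, Q, V.

E, F, Q, V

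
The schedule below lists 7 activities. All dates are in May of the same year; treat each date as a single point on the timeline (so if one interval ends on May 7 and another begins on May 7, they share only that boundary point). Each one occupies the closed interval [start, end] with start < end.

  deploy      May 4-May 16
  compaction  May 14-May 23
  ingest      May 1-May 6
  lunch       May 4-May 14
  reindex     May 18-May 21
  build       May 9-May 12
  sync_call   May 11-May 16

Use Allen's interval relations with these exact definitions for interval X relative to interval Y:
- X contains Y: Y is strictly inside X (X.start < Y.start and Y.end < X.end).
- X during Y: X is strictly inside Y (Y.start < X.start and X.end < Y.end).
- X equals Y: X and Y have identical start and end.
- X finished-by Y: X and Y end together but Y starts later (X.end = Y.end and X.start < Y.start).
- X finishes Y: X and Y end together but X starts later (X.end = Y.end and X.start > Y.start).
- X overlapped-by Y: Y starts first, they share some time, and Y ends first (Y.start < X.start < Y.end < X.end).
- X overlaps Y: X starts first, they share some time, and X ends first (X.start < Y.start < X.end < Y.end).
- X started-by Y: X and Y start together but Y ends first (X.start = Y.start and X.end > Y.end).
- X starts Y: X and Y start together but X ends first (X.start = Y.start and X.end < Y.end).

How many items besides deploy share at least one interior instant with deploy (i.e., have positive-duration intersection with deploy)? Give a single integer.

5

Target deploy = [May 4, May 16].
build [May 9, May 12] → during → counts.
compaction [May 14, May 23] → overlapped-by → counts.
ingest [May 1, May 6] → overlaps → counts.
lunch [May 4, May 14] → starts → counts.
reindex [May 18, May 21] → after → no.
sync_call [May 11, May 16] → finishes → counts.
Total: 5.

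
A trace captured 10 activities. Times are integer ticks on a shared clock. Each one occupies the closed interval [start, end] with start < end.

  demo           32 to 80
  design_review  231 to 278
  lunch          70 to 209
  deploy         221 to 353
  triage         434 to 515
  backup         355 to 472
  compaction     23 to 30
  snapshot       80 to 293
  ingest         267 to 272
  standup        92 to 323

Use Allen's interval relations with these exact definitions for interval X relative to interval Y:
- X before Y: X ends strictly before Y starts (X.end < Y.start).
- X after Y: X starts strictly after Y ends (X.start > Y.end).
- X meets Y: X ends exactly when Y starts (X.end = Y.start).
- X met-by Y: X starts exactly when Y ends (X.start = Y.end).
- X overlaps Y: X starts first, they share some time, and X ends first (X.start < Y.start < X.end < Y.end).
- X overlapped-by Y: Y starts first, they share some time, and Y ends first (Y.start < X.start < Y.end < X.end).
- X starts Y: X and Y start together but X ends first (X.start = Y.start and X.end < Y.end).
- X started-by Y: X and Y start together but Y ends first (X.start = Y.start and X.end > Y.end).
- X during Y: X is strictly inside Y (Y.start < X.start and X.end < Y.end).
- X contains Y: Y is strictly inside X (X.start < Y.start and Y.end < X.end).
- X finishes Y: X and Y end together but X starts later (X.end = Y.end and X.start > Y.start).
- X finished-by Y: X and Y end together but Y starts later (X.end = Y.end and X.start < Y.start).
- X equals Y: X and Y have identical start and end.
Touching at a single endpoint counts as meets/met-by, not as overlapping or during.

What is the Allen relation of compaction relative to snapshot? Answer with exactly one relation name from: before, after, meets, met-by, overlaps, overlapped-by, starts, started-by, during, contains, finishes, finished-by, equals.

compaction = [23, 30]; snapshot = [80, 293].
Compare endpoints: compaction.start < snapshot.start, compaction.start < snapshot.end, compaction.end < snapshot.start, compaction.end < snapshot.end.
That pattern is 'before'.

before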